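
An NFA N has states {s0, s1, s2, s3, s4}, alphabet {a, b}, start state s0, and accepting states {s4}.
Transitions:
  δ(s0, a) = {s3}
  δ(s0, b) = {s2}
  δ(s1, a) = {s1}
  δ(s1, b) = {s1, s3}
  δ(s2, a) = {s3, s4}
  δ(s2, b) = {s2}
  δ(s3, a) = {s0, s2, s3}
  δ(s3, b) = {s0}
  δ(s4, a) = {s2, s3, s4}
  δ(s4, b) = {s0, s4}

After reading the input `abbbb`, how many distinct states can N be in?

Start: {s0}
read a: {s3}
read b: {s0}
read b: {s2}
read b: {s2}
read b: {s2}
Final reachable set {s2} has 1 state.

1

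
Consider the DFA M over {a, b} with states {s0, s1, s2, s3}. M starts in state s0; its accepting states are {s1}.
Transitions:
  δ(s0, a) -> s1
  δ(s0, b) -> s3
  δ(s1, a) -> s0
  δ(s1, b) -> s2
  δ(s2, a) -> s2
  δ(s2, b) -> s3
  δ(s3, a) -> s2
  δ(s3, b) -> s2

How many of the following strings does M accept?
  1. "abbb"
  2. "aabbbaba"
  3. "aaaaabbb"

0

"abbb": rejected
"aabbbaba": rejected
"aaaaabbb": rejected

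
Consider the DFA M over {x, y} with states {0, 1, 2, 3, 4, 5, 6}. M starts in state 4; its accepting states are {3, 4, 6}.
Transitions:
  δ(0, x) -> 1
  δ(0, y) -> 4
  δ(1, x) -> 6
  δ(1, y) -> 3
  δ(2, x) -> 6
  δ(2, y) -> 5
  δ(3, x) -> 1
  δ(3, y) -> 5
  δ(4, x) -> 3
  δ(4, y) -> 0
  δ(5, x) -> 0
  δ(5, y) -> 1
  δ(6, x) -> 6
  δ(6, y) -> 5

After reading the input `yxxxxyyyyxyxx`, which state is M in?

1

4 --y--> 0
0 --x--> 1
1 --x--> 6
6 --x--> 6
6 --x--> 6
6 --y--> 5
5 --y--> 1
1 --y--> 3
3 --y--> 5
5 --x--> 0
0 --y--> 4
4 --x--> 3
3 --x--> 1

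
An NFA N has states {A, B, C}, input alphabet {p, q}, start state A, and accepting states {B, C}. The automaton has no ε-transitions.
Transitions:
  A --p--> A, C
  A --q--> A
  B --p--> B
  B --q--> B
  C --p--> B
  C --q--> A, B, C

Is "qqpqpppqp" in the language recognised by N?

Start: {A}
read q: {A}
read q: {A}
read p: {A, C}
read q: {A, B, C}
read p: {A, B, C}
read p: {A, B, C}
read p: {A, B, C}
read q: {A, B, C}
read p: {A, B, C}
Reachable ∩ accepting = {B, C} — nonempty.

accepted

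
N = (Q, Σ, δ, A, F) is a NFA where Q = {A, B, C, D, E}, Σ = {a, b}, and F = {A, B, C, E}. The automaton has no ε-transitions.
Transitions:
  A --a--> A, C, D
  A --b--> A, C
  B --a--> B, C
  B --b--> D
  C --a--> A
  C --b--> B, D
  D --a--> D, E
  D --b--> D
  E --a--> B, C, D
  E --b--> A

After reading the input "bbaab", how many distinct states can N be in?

4

Start: {A}
read b: {A, C}
read b: {A, B, C, D}
read a: {A, B, C, D, E}
read a: {A, B, C, D, E}
read b: {A, B, C, D}
Final reachable set {A, B, C, D} has 4 states.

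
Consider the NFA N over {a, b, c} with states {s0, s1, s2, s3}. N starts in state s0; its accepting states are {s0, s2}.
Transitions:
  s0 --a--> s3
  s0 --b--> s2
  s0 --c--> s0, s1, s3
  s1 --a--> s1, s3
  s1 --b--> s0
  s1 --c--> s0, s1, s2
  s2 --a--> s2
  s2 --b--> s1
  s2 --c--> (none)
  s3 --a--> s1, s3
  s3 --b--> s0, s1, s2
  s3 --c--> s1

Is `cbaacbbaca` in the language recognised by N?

accepted

Start: {s0}
read c: {s0, s1, s3}
read b: {s0, s1, s2}
read a: {s1, s2, s3}
read a: {s1, s2, s3}
read c: {s0, s1, s2}
read b: {s0, s1, s2}
read b: {s0, s1, s2}
read a: {s1, s2, s3}
read c: {s0, s1, s2}
read a: {s1, s2, s3}
Reachable ∩ accepting = {s2} — nonempty.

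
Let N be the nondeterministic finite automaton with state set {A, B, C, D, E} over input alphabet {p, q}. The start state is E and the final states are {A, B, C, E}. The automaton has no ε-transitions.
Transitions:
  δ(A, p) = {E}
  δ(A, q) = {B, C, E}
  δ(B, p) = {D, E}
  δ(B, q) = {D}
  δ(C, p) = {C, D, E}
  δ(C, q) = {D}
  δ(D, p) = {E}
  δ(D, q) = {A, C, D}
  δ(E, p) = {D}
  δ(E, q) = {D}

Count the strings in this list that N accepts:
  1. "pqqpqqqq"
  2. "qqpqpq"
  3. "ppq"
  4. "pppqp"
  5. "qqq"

"pqqpqqqq": accepted
"qqpqpq": accepted
"ppq": rejected
"pppqp": accepted
"qqq": accepted

4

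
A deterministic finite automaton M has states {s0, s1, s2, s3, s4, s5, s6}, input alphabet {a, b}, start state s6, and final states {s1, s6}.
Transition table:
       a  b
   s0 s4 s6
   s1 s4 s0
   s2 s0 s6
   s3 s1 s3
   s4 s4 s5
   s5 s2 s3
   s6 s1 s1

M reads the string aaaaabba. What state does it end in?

s1

s6 --a--> s1
s1 --a--> s4
s4 --a--> s4
s4 --a--> s4
s4 --a--> s4
s4 --b--> s5
s5 --b--> s3
s3 --a--> s1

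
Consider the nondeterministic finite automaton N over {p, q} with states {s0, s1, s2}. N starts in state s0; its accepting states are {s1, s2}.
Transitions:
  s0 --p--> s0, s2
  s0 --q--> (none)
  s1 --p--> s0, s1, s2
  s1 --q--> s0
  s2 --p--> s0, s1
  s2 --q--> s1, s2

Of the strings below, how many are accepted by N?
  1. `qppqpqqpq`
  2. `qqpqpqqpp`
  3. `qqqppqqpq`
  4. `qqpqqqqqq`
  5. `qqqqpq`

`qppqpqqpq`: rejected
`qqpqpqqpp`: rejected
`qqqppqqpq`: rejected
`qqpqqqqqq`: rejected
`qqqqpq`: rejected

0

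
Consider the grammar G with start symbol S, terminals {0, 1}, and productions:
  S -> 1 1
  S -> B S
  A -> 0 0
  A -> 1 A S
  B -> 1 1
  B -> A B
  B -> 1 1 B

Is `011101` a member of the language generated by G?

no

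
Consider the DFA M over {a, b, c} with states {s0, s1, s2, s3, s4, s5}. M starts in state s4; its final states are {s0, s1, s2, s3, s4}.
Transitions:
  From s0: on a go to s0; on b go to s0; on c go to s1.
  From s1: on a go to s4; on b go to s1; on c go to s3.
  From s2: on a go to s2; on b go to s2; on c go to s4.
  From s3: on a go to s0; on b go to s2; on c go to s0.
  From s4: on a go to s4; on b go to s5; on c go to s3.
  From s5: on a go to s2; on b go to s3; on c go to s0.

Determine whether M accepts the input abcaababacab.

rejected

s4 --a--> s4
s4 --b--> s5
s5 --c--> s0
s0 --a--> s0
s0 --a--> s0
s0 --b--> s0
s0 --a--> s0
s0 --b--> s0
s0 --a--> s0
s0 --c--> s1
s1 --a--> s4
s4 --b--> s5
End in state s5, which is not an accepting state.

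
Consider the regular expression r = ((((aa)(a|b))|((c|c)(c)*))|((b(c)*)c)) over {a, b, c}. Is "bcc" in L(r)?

The right alternative ((b(c)*)c) matches bcc.

yes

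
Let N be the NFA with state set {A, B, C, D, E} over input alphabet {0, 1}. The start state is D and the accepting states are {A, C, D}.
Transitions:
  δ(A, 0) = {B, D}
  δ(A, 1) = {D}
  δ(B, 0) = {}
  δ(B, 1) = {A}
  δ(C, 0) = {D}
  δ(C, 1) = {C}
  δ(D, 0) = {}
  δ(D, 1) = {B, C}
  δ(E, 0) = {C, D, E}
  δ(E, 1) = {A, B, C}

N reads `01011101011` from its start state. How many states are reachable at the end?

Start: {D}
read 0: {}
The reachable set is empty and stays empty for the remaining 10 symbols.
Final reachable set {} has 0 states.

0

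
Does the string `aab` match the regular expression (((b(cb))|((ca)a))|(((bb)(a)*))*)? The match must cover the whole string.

no

Neither ((b(cb))|((ca)a)) nor (((bb)(a)*))* matches aab.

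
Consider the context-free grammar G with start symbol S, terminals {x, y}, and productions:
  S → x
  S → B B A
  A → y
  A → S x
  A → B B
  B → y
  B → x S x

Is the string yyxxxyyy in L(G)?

no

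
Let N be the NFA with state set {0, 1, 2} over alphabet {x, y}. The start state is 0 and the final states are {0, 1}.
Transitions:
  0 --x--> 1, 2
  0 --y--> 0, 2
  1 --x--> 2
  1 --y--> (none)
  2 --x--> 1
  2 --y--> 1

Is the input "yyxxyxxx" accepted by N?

Start: {0}
read y: {0, 2}
read y: {0, 1, 2}
read x: {1, 2}
read x: {1, 2}
read y: {1}
read x: {2}
read x: {1}
read x: {2}
Reachable ∩ accepting = {} — empty.

rejected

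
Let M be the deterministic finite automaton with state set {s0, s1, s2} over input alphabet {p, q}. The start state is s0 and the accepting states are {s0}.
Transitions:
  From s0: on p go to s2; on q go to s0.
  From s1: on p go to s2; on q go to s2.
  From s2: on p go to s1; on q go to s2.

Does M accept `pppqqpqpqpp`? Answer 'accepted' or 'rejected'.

s0 --p--> s2
s2 --p--> s1
s1 --p--> s2
s2 --q--> s2
s2 --q--> s2
s2 --p--> s1
s1 --q--> s2
s2 --p--> s1
s1 --q--> s2
s2 --p--> s1
s1 --p--> s2
End in state s2, which is not an accepting state.

rejected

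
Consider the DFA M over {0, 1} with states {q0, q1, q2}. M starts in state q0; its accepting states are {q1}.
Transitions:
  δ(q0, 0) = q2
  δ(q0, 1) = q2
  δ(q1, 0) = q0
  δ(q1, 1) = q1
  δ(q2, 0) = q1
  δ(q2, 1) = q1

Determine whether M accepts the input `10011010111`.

accepted

q0 --1--> q2
q2 --0--> q1
q1 --0--> q0
q0 --1--> q2
q2 --1--> q1
q1 --0--> q0
q0 --1--> q2
q2 --0--> q1
q1 --1--> q1
q1 --1--> q1
q1 --1--> q1
End in state q1, which is an accepting state.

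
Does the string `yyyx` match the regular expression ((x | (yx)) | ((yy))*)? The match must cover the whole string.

Neither (x|(yx)) nor ((yy))* matches yyyx.

no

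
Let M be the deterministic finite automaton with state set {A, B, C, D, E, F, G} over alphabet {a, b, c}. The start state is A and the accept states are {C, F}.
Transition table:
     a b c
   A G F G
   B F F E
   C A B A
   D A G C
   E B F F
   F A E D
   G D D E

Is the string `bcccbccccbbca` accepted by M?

rejected

A --b--> F
F --c--> D
D --c--> C
C --c--> A
A --b--> F
F --c--> D
D --c--> C
C --c--> A
A --c--> G
G --b--> D
D --b--> G
G --c--> E
E --a--> B
End in state B, which is not an accepting state.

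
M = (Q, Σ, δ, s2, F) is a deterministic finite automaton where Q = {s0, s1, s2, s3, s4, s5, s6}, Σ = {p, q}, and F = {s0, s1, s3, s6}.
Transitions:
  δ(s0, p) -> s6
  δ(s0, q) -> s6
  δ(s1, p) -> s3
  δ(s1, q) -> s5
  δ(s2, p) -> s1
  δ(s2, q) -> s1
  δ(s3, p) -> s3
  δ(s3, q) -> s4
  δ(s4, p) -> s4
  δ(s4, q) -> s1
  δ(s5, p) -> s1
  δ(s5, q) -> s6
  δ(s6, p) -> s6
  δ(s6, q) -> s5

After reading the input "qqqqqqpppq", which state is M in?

s2 --q--> s1
s1 --q--> s5
s5 --q--> s6
s6 --q--> s5
s5 --q--> s6
s6 --q--> s5
s5 --p--> s1
s1 --p--> s3
s3 --p--> s3
s3 --q--> s4

s4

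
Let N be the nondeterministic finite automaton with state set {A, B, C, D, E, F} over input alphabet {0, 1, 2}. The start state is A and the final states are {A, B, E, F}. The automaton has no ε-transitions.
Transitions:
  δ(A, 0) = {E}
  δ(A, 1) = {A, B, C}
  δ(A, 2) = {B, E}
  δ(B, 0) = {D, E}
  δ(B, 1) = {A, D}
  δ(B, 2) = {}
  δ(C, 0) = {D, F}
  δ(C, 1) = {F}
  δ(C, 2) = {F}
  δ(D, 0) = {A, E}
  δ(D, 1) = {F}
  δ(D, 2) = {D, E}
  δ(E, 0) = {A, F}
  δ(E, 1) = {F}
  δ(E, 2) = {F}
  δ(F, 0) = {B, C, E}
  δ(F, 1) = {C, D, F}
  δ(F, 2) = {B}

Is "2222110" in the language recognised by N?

Start: {A}
read 2: {B, E}
read 2: {F}
read 2: {B}
read 2: {}
The reachable set is empty and stays empty for the remaining 3 symbols.
Reachable ∩ accepting = {} — empty.

rejected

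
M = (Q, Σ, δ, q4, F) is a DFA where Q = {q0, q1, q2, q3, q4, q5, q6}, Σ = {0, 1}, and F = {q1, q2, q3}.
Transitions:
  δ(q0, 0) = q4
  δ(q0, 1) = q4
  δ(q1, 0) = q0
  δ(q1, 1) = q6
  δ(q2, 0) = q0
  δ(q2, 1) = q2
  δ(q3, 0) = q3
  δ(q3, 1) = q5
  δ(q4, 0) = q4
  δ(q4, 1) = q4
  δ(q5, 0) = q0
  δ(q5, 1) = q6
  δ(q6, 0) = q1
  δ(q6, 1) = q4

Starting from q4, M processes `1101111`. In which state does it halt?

q4 --1--> q4
q4 --1--> q4
q4 --0--> q4
q4 --1--> q4
q4 --1--> q4
q4 --1--> q4
q4 --1--> q4

q4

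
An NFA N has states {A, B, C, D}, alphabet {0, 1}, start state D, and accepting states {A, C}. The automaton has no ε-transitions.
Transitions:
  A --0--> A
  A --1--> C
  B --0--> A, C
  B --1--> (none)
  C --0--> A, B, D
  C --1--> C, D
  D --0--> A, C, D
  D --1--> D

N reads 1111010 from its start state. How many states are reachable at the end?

4

Start: {D}
read 1: {D}
read 1: {D}
read 1: {D}
read 1: {D}
read 0: {A, C, D}
read 1: {C, D}
read 0: {A, B, C, D}
Final reachable set {A, B, C, D} has 4 states.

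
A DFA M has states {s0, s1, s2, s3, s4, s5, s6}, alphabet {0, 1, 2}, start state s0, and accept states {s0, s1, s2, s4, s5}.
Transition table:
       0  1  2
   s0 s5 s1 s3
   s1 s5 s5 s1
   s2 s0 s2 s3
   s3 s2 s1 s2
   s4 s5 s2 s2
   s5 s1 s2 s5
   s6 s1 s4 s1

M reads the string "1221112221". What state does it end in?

s0 --1--> s1
s1 --2--> s1
s1 --2--> s1
s1 --1--> s5
s5 --1--> s2
s2 --1--> s2
s2 --2--> s3
s3 --2--> s2
s2 --2--> s3
s3 --1--> s1

s1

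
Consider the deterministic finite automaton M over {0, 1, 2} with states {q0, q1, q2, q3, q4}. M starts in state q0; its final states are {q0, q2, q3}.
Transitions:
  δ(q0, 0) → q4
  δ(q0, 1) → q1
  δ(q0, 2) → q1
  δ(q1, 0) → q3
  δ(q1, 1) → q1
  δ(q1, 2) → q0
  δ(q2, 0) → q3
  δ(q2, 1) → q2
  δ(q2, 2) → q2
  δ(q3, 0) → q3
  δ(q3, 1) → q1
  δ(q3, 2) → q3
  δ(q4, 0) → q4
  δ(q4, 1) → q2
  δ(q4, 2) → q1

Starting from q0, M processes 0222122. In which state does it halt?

q1

q0 --0--> q4
q4 --2--> q1
q1 --2--> q0
q0 --2--> q1
q1 --1--> q1
q1 --2--> q0
q0 --2--> q1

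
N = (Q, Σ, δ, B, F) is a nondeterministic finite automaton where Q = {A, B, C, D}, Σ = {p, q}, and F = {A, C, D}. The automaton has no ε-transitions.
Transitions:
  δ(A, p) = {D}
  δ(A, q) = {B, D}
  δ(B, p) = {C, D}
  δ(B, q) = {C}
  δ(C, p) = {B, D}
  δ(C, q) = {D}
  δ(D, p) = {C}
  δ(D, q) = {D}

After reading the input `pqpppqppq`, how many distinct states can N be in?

Start: {B}
read p: {C, D}
read q: {D}
read p: {C}
read p: {B, D}
read p: {C, D}
read q: {D}
read p: {C}
read p: {B, D}
read q: {C, D}
Final reachable set {C, D} has 2 states.

2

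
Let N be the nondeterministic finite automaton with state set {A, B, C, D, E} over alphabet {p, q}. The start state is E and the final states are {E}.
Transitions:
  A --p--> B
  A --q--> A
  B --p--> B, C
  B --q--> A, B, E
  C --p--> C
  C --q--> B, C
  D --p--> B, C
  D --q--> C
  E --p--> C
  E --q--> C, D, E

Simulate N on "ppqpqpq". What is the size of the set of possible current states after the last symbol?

Start: {E}
read p: {C}
read p: {C}
read q: {B, C}
read p: {B, C}
read q: {A, B, C, E}
read p: {B, C}
read q: {A, B, C, E}
Final reachable set {A, B, C, E} has 4 states.

4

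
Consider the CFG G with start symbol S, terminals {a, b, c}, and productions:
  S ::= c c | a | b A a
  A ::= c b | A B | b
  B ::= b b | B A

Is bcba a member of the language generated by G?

S ⇒ bAa ⇒ bcba

yes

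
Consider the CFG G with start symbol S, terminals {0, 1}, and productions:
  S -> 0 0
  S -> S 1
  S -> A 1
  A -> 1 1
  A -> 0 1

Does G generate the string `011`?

yes

S ⇒ A1 ⇒ 011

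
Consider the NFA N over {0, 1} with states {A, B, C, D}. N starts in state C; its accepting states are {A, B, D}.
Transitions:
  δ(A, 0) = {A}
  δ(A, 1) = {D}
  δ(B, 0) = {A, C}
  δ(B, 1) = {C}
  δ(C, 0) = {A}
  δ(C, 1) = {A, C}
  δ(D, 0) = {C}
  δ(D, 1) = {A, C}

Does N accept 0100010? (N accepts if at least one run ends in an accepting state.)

rejected

Start: {C}
read 0: {A}
read 1: {D}
read 0: {C}
read 0: {A}
read 0: {A}
read 1: {D}
read 0: {C}
Reachable ∩ accepting = {} — empty.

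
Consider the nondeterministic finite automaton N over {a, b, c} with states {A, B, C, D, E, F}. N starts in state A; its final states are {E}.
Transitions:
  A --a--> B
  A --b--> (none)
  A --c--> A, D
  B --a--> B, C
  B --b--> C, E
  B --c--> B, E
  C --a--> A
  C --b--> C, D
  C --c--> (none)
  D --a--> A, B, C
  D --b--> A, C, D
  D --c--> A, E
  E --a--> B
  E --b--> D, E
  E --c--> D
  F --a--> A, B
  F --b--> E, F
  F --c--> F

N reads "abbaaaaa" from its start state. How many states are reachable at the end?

3

Start: {A}
read a: {B}
read b: {C, E}
read b: {C, D, E}
read a: {A, B, C}
read a: {A, B, C}
read a: {A, B, C}
read a: {A, B, C}
read a: {A, B, C}
Final reachable set {A, B, C} has 3 states.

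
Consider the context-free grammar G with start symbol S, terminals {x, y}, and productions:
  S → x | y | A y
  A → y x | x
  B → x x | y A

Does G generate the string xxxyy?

no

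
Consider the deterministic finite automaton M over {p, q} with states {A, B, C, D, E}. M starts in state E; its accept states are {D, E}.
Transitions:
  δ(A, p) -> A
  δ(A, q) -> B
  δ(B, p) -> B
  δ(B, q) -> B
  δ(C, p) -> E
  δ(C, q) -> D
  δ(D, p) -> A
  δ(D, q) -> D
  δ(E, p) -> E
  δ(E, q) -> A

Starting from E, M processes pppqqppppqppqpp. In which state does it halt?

E --p--> E
E --p--> E
E --p--> E
E --q--> A
A --q--> B
B --p--> B
B --p--> B
B --p--> B
B --p--> B
B --q--> B
B --p--> B
B --p--> B
B --q--> B
B --p--> B
B --p--> B

B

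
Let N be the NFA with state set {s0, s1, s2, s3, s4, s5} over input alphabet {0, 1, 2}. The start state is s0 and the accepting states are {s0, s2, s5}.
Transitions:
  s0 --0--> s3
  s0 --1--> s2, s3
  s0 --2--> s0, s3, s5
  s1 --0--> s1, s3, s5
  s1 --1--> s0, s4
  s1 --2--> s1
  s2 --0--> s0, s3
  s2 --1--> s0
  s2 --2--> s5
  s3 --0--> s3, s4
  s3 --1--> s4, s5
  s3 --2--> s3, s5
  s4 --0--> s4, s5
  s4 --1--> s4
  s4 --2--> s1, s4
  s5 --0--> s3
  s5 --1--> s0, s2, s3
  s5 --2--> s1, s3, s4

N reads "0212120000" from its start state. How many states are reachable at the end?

Start: {s0}
read 0: {s3}
read 2: {s3, s5}
read 1: {s0, s2, s3, s4, s5}
read 2: {s0, s1, s3, s4, s5}
read 1: {s0, s2, s3, s4, s5}
read 2: {s0, s1, s3, s4, s5}
read 0: {s1, s3, s4, s5}
read 0: {s1, s3, s4, s5}
read 0: {s1, s3, s4, s5}
read 0: {s1, s3, s4, s5}
Final reachable set {s1, s3, s4, s5} has 4 states.

4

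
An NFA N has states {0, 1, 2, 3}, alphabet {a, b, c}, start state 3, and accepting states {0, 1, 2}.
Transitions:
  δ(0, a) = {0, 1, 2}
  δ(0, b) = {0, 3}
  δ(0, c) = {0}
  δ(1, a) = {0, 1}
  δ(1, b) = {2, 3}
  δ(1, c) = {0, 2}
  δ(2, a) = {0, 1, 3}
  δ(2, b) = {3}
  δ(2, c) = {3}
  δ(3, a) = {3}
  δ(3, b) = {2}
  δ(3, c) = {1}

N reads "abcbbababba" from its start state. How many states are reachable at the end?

4

Start: {3}
read a: {3}
read b: {2}
read c: {3}
read b: {2}
read b: {3}
read a: {3}
read b: {2}
read a: {0, 1, 3}
read b: {0, 2, 3}
read b: {0, 2, 3}
read a: {0, 1, 2, 3}
Final reachable set {0, 1, 2, 3} has 4 states.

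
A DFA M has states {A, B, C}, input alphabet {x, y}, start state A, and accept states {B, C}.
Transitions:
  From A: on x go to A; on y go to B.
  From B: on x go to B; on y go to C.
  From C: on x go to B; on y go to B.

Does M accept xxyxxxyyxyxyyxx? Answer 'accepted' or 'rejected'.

A --x--> A
A --x--> A
A --y--> B
B --x--> B
B --x--> B
B --x--> B
B --y--> C
C --y--> B
B --x--> B
B --y--> C
C --x--> B
B --y--> C
C --y--> B
B --x--> B
B --x--> B
End in state B, which is an accepting state.

accepted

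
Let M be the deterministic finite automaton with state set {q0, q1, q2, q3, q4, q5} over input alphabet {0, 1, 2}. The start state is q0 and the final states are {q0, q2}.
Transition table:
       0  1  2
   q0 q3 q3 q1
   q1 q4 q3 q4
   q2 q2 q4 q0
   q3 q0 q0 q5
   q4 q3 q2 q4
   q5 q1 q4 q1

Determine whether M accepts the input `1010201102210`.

q0 --1--> q3
q3 --0--> q0
q0 --1--> q3
q3 --0--> q0
q0 --2--> q1
q1 --0--> q4
q4 --1--> q2
q2 --1--> q4
q4 --0--> q3
q3 --2--> q5
q5 --2--> q1
q1 --1--> q3
q3 --0--> q0
End in state q0, which is an accepting state.

accepted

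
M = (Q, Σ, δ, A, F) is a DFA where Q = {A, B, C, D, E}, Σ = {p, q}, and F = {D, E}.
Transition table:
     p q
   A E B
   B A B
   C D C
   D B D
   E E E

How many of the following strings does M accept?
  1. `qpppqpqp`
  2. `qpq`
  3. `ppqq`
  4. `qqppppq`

3

`qpppqpqp`: accepted
`qpq`: rejected
`ppqq`: accepted
`qqppppq`: accepted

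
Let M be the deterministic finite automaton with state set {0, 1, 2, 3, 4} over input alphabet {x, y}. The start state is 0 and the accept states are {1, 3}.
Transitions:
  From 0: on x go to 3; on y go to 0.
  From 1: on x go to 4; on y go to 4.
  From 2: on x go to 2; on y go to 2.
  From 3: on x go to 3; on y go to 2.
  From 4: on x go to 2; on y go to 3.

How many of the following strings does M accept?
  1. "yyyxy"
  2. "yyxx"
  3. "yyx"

"yyyxy": rejected
"yyxx": accepted
"yyx": accepted

2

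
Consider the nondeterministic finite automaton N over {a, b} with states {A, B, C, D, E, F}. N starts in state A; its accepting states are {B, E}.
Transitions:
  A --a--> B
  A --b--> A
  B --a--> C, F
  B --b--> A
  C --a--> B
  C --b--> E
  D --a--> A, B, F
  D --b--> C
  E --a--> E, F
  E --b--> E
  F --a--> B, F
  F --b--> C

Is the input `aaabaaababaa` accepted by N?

rejected

Start: {A}
read a: {B}
read a: {C, F}
read a: {B, F}
read b: {A, C}
read a: {B}
read a: {C, F}
read a: {B, F}
read b: {A, C}
read a: {B}
read b: {A}
read a: {B}
read a: {C, F}
Reachable ∩ accepting = {} — empty.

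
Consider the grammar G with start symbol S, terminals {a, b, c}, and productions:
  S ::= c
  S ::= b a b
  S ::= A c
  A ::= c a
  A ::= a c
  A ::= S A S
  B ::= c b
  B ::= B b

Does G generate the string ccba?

no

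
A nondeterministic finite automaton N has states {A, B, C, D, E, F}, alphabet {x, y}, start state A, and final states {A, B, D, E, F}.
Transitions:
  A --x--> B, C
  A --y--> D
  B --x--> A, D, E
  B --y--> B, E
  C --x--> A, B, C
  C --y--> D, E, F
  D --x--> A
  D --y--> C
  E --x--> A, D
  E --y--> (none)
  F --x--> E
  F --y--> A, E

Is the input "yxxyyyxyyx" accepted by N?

Start: {A}
read y: {D}
read x: {A}
read x: {B, C}
read y: {B, D, E, F}
read y: {A, B, C, E}
read y: {B, D, E, F}
read x: {A, D, E}
read y: {C, D}
read y: {C, D, E, F}
read x: {A, B, C, D, E}
Reachable ∩ accepting = {A, B, D, E} — nonempty.

accepted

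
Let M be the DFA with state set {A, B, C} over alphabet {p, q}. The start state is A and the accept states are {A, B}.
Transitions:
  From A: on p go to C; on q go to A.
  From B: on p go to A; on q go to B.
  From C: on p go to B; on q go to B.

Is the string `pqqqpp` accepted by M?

A --p--> C
C --q--> B
B --q--> B
B --q--> B
B --p--> A
A --p--> C
End in state C, which is not an accepting state.

rejected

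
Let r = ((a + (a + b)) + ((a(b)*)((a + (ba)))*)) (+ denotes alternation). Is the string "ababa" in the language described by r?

yes

The right alternative ((a(b)*)((a+(ba)))*) matches ababa.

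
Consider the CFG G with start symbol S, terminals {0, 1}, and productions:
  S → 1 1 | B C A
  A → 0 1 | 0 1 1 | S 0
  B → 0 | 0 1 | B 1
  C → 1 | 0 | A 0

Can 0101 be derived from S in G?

yes

S ⇒ BCA ⇒ 0CA ⇒ 01A ⇒ 0101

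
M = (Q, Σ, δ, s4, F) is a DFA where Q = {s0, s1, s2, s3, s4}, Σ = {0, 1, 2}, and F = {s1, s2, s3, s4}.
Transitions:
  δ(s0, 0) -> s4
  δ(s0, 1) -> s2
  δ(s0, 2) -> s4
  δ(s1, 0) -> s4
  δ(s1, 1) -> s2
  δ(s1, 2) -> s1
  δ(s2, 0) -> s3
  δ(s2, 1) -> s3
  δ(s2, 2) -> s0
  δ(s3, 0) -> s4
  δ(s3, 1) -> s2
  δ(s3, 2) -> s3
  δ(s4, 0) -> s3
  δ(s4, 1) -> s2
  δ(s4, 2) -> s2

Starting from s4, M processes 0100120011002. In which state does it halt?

s4 --0--> s3
s3 --1--> s2
s2 --0--> s3
s3 --0--> s4
s4 --1--> s2
s2 --2--> s0
s0 --0--> s4
s4 --0--> s3
s3 --1--> s2
s2 --1--> s3
s3 --0--> s4
s4 --0--> s3
s3 --2--> s3

s3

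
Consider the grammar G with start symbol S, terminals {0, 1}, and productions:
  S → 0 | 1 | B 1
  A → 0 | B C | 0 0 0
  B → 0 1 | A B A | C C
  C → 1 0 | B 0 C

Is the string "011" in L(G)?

yes

S ⇒ B1 ⇒ 011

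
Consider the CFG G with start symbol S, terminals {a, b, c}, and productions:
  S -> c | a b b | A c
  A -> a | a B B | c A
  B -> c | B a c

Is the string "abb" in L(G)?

yes

S ⇒ abb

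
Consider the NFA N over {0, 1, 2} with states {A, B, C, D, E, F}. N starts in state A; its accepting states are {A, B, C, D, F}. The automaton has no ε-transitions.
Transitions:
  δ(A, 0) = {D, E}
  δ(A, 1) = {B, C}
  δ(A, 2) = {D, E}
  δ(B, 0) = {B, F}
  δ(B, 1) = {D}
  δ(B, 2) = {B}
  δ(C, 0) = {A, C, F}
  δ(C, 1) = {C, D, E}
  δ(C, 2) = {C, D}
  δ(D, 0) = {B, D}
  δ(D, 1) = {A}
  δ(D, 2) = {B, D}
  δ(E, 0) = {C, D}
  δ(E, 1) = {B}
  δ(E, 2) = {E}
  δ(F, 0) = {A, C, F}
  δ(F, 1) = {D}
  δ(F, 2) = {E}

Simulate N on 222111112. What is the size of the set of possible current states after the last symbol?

4

Start: {A}
read 2: {D, E}
read 2: {B, D, E}
read 2: {B, D, E}
read 1: {A, B, D}
read 1: {A, B, C, D}
read 1: {A, B, C, D, E}
read 1: {A, B, C, D, E}
read 1: {A, B, C, D, E}
read 2: {B, C, D, E}
Final reachable set {B, C, D, E} has 4 states.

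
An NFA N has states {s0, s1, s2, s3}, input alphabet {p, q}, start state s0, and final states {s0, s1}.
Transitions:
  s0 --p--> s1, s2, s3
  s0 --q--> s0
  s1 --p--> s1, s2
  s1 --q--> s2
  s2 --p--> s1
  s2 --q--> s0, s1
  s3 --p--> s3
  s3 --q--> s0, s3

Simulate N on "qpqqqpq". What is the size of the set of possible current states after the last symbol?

Start: {s0}
read q: {s0}
read p: {s1, s2, s3}
read q: {s0, s1, s2, s3}
read q: {s0, s1, s2, s3}
read q: {s0, s1, s2, s3}
read p: {s1, s2, s3}
read q: {s0, s1, s2, s3}
Final reachable set {s0, s1, s2, s3} has 4 states.

4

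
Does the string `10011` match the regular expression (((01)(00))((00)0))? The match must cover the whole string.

no

No split of 10011 into u·v has ((01)(00)) matching u and ((00)0) matching v.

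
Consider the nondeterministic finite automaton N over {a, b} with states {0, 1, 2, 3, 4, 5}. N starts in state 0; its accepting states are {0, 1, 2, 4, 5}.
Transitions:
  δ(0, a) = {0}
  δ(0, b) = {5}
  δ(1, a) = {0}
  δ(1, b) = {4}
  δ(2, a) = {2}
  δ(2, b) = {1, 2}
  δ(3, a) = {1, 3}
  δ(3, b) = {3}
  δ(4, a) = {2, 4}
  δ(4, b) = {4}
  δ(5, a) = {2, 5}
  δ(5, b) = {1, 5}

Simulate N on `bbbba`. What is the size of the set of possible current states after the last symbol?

Start: {0}
read b: {5}
read b: {1, 5}
read b: {1, 4, 5}
read b: {1, 4, 5}
read a: {0, 2, 4, 5}
Final reachable set {0, 2, 4, 5} has 4 states.

4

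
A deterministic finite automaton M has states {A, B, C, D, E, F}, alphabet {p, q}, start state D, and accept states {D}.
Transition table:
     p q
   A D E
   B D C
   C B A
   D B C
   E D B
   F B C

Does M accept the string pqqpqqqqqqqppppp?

accepted

D --p--> B
B --q--> C
C --q--> A
A --p--> D
D --q--> C
C --q--> A
A --q--> E
E --q--> B
B --q--> C
C --q--> A
A --q--> E
E --p--> D
D --p--> B
B --p--> D
D --p--> B
B --p--> D
End in state D, which is an accepting state.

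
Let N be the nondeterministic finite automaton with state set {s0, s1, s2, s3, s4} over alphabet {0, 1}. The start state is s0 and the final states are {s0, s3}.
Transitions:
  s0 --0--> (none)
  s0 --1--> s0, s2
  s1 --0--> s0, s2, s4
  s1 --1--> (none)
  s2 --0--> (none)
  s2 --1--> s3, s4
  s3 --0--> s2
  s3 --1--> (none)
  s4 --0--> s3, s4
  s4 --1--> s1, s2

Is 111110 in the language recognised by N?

Start: {s0}
read 1: {s0, s2}
read 1: {s0, s2, s3, s4}
read 1: {s0, s1, s2, s3, s4}
read 1: {s0, s1, s2, s3, s4}
read 1: {s0, s1, s2, s3, s4}
read 0: {s0, s2, s3, s4}
Reachable ∩ accepting = {s0, s3} — nonempty.

accepted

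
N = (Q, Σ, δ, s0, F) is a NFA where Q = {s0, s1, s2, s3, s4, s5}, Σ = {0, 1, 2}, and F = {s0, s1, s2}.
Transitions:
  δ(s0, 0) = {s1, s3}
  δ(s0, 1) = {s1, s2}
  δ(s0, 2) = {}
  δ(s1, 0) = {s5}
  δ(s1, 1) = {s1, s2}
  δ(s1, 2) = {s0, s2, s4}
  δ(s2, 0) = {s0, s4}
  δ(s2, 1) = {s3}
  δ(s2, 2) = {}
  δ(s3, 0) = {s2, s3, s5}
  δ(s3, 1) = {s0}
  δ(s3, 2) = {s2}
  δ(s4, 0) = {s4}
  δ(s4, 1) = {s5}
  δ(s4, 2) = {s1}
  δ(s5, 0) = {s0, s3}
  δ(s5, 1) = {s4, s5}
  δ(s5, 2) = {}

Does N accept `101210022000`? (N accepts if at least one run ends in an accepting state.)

accepted

Start: {s0}
read 1: {s1, s2}
read 0: {s0, s4, s5}
read 1: {s1, s2, s4, s5}
read 2: {s0, s1, s2, s4}
read 1: {s1, s2, s3, s5}
read 0: {s0, s2, s3, s4, s5}
read 0: {s0, s1, s2, s3, s4, s5}
read 2: {s0, s1, s2, s4}
read 2: {s0, s1, s2, s4}
read 0: {s0, s1, s3, s4, s5}
read 0: {s0, s1, s2, s3, s4, s5}
read 0: {s0, s1, s2, s3, s4, s5}
Reachable ∩ accepting = {s0, s1, s2} — nonempty.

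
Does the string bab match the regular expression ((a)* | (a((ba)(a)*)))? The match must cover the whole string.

no

Neither (a)* nor (a((ba)(a)*)) matches bab.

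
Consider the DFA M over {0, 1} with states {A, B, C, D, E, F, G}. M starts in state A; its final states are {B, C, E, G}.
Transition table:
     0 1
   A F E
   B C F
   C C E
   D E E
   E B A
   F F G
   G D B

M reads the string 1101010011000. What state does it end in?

F

A --1--> E
E --1--> A
A --0--> F
F --1--> G
G --0--> D
D --1--> E
E --0--> B
B --0--> C
C --1--> E
E --1--> A
A --0--> F
F --0--> F
F --0--> F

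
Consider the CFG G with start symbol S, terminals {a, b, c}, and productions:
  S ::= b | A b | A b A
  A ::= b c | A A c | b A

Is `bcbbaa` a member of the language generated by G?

no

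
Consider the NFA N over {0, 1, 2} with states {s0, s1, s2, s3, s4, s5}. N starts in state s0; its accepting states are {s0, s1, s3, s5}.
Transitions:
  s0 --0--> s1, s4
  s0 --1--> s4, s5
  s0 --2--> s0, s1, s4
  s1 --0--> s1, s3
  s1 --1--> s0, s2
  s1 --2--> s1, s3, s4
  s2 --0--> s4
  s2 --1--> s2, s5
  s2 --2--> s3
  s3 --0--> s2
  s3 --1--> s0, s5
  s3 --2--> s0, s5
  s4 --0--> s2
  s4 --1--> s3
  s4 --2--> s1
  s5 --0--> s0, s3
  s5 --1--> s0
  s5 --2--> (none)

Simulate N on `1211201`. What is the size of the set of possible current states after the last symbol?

Start: {s0}
read 1: {s4, s5}
read 2: {s1}
read 1: {s0, s2}
read 1: {s2, s4, s5}
read 2: {s1, s3}
read 0: {s1, s2, s3}
read 1: {s0, s2, s5}
Final reachable set {s0, s2, s5} has 3 states.

3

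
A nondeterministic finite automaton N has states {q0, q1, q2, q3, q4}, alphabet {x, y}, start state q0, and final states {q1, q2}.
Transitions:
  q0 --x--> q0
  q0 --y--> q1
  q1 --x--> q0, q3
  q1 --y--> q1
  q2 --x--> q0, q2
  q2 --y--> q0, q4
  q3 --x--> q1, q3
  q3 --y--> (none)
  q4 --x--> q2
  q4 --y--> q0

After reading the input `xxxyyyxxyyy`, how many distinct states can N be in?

1

Start: {q0}
read x: {q0}
read x: {q0}
read x: {q0}
read y: {q1}
read y: {q1}
read y: {q1}
read x: {q0, q3}
read x: {q0, q1, q3}
read y: {q1}
read y: {q1}
read y: {q1}
Final reachable set {q1} has 1 state.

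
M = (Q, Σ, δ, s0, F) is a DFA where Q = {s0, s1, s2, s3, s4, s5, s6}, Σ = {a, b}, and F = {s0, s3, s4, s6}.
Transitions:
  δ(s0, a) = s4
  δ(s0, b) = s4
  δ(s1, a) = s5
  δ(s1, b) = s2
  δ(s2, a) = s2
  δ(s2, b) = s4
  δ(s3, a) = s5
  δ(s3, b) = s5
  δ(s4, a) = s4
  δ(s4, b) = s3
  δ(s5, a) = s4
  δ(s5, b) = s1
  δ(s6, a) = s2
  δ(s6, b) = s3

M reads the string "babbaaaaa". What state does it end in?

s0 --b--> s4
s4 --a--> s4
s4 --b--> s3
s3 --b--> s5
s5 --a--> s4
s4 --a--> s4
s4 --a--> s4
s4 --a--> s4
s4 --a--> s4

s4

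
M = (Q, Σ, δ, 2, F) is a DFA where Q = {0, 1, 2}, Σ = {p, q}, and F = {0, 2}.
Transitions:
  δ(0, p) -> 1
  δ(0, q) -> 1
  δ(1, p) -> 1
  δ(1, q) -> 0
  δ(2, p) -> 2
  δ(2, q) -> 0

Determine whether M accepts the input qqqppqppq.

accepted

2 --q--> 0
0 --q--> 1
1 --q--> 0
0 --p--> 1
1 --p--> 1
1 --q--> 0
0 --p--> 1
1 --p--> 1
1 --q--> 0
End in state 0, which is an accepting state.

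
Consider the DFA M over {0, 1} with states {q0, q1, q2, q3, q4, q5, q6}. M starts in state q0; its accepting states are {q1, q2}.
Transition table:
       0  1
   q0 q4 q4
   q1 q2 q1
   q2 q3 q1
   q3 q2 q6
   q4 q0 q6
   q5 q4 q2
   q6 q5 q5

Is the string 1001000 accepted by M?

rejected

q0 --1--> q4
q4 --0--> q0
q0 --0--> q4
q4 --1--> q6
q6 --0--> q5
q5 --0--> q4
q4 --0--> q0
End in state q0, which is not an accepting state.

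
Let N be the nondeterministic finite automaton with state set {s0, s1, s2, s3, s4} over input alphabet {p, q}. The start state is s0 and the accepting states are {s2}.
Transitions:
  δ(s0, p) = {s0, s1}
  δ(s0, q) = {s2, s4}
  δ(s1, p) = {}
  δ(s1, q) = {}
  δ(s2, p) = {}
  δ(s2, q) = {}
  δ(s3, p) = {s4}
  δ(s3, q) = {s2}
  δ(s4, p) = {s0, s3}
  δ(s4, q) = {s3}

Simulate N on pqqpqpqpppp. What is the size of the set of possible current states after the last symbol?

3

Start: {s0}
read p: {s0, s1}
read q: {s2, s4}
read q: {s3}
read p: {s4}
read q: {s3}
read p: {s4}
read q: {s3}
read p: {s4}
read p: {s0, s3}
read p: {s0, s1, s4}
read p: {s0, s1, s3}
Final reachable set {s0, s1, s3} has 3 states.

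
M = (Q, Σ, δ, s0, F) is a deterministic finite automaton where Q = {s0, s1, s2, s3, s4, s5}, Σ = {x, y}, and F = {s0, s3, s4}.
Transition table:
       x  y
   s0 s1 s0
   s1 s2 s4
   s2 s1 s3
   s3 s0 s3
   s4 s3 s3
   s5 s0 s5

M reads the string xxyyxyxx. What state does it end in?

s2

s0 --x--> s1
s1 --x--> s2
s2 --y--> s3
s3 --y--> s3
s3 --x--> s0
s0 --y--> s0
s0 --x--> s1
s1 --x--> s2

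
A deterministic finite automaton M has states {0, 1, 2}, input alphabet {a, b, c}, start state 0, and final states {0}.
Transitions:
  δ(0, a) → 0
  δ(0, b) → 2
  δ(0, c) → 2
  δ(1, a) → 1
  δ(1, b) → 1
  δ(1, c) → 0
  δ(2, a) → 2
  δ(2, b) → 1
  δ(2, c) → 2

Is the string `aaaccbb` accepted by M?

0 --a--> 0
0 --a--> 0
0 --a--> 0
0 --c--> 2
2 --c--> 2
2 --b--> 1
1 --b--> 1
End in state 1, which is not an accepting state.

rejected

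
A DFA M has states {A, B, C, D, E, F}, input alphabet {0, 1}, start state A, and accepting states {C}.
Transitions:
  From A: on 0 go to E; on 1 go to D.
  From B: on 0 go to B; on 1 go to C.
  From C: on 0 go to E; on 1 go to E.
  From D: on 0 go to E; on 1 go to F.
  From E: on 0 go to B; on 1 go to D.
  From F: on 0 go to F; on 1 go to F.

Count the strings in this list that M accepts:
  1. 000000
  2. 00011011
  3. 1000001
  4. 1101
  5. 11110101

1

000000: rejected
00011011: rejected
1000001: accepted
1101: rejected
11110101: rejected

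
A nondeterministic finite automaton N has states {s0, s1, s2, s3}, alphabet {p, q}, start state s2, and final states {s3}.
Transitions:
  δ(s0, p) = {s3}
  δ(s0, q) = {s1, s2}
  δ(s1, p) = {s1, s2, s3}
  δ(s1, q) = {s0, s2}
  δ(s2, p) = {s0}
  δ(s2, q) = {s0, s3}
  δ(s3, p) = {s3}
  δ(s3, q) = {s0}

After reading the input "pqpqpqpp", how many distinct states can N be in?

Start: {s2}
read p: {s0}
read q: {s1, s2}
read p: {s0, s1, s2, s3}
read q: {s0, s1, s2, s3}
read p: {s0, s1, s2, s3}
read q: {s0, s1, s2, s3}
read p: {s0, s1, s2, s3}
read p: {s0, s1, s2, s3}
Final reachable set {s0, s1, s2, s3} has 4 states.

4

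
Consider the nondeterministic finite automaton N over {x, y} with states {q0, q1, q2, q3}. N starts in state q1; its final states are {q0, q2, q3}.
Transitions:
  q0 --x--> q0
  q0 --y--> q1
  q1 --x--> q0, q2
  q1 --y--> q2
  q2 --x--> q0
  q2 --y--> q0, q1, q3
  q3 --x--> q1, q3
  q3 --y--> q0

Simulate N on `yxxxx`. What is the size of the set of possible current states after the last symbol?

Start: {q1}
read y: {q2}
read x: {q0}
read x: {q0}
read x: {q0}
read x: {q0}
Final reachable set {q0} has 1 state.

1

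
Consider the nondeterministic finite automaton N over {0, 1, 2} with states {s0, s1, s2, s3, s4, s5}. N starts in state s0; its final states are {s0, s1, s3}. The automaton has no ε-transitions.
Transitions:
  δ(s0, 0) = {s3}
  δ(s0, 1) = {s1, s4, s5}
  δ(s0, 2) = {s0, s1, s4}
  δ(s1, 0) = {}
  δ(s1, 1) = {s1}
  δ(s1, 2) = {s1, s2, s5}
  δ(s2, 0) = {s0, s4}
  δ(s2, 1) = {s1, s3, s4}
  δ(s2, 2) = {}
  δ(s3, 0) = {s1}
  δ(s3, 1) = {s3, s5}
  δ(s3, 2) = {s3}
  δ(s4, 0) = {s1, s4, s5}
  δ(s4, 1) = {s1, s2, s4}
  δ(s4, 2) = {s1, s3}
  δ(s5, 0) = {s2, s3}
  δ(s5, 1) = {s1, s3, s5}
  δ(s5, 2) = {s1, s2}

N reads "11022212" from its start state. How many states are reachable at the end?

4

Start: {s0}
read 1: {s1, s4, s5}
read 1: {s1, s2, s3, s4, s5}
read 0: {s0, s1, s2, s3, s4, s5}
read 2: {s0, s1, s2, s3, s4, s5}
read 2: {s0, s1, s2, s3, s4, s5}
read 2: {s0, s1, s2, s3, s4, s5}
read 1: {s1, s2, s3, s4, s5}
read 2: {s1, s2, s3, s5}
Final reachable set {s1, s2, s3, s5} has 4 states.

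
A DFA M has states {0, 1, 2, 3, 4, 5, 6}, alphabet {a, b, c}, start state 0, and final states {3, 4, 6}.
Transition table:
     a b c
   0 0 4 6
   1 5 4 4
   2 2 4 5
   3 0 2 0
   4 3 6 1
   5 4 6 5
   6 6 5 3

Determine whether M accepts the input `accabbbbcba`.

0 --a--> 0
0 --c--> 6
6 --c--> 3
3 --a--> 0
0 --b--> 4
4 --b--> 6
6 --b--> 5
5 --b--> 6
6 --c--> 3
3 --b--> 2
2 --a--> 2
End in state 2, which is not an accepting state.

rejected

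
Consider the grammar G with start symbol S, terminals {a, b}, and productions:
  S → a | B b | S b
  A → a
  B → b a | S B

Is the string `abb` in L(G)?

S ⇒ Sb ⇒ Sbb ⇒ abb

yes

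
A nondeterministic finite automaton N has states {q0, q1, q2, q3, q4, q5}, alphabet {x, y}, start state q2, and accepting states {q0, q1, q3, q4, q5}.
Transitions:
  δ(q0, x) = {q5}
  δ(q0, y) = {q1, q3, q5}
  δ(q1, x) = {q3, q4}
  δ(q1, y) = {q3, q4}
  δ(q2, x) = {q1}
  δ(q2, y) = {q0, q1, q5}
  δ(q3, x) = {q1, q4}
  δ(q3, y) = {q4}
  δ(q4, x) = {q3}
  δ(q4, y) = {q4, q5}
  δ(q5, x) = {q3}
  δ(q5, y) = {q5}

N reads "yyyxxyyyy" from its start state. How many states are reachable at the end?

2

Start: {q2}
read y: {q0, q1, q5}
read y: {q1, q3, q4, q5}
read y: {q3, q4, q5}
read x: {q1, q3, q4}
read x: {q1, q3, q4}
read y: {q3, q4, q5}
read y: {q4, q5}
read y: {q4, q5}
read y: {q4, q5}
Final reachable set {q4, q5} has 2 states.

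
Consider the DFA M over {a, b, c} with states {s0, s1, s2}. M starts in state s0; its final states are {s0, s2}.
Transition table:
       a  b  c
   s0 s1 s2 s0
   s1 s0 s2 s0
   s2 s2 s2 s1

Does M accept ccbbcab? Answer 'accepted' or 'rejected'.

s0 --c--> s0
s0 --c--> s0
s0 --b--> s2
s2 --b--> s2
s2 --c--> s1
s1 --a--> s0
s0 --b--> s2
End in state s2, which is an accepting state.

accepted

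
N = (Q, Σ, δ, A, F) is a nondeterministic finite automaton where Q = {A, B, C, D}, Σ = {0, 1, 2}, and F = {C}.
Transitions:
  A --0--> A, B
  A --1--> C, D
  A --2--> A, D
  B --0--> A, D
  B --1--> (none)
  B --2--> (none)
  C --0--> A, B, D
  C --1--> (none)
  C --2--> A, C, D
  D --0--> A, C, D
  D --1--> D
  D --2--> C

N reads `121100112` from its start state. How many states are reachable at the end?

Start: {A}
read 1: {C, D}
read 2: {A, C, D}
read 1: {C, D}
read 1: {D}
read 0: {A, C, D}
read 0: {A, B, C, D}
read 1: {C, D}
read 1: {D}
read 2: {C}
Final reachable set {C} has 1 state.

1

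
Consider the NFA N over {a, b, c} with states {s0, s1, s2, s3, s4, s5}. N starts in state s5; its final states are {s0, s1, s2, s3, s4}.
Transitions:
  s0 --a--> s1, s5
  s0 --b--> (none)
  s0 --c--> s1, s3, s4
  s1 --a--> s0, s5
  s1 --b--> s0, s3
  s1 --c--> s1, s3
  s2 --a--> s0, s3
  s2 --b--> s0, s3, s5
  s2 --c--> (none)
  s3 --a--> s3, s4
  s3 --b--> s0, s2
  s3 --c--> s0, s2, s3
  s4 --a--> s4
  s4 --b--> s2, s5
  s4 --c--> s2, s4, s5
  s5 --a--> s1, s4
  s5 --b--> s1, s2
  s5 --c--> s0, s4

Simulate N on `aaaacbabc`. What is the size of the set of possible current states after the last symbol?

5

Start: {s5}
read a: {s1, s4}
read a: {s0, s4, s5}
read a: {s1, s4, s5}
read a: {s0, s1, s4, s5}
read c: {s0, s1, s2, s3, s4, s5}
read b: {s0, s1, s2, s3, s5}
read a: {s0, s1, s3, s4, s5}
read b: {s0, s1, s2, s3, s5}
read c: {s0, s1, s2, s3, s4}
Final reachable set {s0, s1, s2, s3, s4} has 5 states.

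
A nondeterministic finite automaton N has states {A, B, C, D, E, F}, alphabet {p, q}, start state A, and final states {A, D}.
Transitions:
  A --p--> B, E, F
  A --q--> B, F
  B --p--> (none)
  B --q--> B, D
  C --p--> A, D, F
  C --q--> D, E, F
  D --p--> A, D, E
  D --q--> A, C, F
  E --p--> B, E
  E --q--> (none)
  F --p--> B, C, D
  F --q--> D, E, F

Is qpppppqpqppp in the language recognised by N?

accepted

Start: {A}
read q: {B, F}
read p: {B, C, D}
read p: {A, D, E, F}
read p: {A, B, C, D, E, F}
read p: {A, B, C, D, E, F}
read p: {A, B, C, D, E, F}
read q: {A, B, C, D, E, F}
read p: {A, B, C, D, E, F}
read q: {A, B, C, D, E, F}
read p: {A, B, C, D, E, F}
read p: {A, B, C, D, E, F}
read p: {A, B, C, D, E, F}
Reachable ∩ accepting = {A, D} — nonempty.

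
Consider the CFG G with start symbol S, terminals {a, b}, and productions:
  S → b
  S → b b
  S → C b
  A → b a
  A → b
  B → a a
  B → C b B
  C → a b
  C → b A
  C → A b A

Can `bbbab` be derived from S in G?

S ⇒ Cb ⇒ AbAb ⇒ bbAb ⇒ bbbab

yes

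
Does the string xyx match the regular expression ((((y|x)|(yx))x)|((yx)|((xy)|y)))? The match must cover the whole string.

no

Neither (((y|x)|(yx))x) nor ((yx)|((xy)|y)) matches xyx.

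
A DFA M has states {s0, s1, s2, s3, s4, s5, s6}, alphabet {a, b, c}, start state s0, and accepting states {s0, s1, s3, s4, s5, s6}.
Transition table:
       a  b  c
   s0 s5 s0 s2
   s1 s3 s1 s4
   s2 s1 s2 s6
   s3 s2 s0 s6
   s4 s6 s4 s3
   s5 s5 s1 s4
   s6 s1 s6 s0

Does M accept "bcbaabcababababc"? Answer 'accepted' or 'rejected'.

rejected

s0 --b--> s0
s0 --c--> s2
s2 --b--> s2
s2 --a--> s1
s1 --a--> s3
s3 --b--> s0
s0 --c--> s2
s2 --a--> s1
s1 --b--> s1
s1 --a--> s3
s3 --b--> s0
s0 --a--> s5
s5 --b--> s1
s1 --a--> s3
s3 --b--> s0
s0 --c--> s2
End in state s2, which is not an accepting state.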